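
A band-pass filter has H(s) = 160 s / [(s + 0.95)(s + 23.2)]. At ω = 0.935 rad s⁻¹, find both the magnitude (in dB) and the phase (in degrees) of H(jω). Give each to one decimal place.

|j0.935| = 0.935
|j0.935 + 0.95| = √(0.935² + 0.95²) = 1.333
|j0.935 + 23.2| = √(0.935² + 23.2²) = 23.22
|H(j0.935)| = 160 × 0.935 / (1.333 × 23.22) = 4.8337
20 log₁₀(4.8337) = 13.69 dB
∠(j0.935) = 90.00°
∠(j0.935 + 0.95) = arctan(0.935/0.95) = 44.54°
∠(j0.935 + 23.2) = arctan(0.935/23.2) = 2.31°
∠H(j0.935) = 90.00° − (44.54° + 2.31°) = 43.15°

|H| = 13.7 dB, ∠H = 43.1°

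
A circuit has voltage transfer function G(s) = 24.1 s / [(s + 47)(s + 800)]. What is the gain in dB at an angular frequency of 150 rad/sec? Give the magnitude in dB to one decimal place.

|j150| = 150
|j150 + 47| = √(150² + 47²) = 157.2
|j150 + 800| = √(150² + 800²) = 813.9
|G(j150)| = 24.1 × 150 / (157.2 × 813.9) = 0.028255
20 log₁₀(0.028255) = -30.98 dB

-31.0 dB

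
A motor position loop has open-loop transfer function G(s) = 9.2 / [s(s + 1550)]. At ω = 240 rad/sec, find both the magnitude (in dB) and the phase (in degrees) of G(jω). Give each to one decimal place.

|j240 + 1550| = √(240² + 1550²) = 1568
|j240| = 240
|G(j240)| = 9.2 / (1568 × 240) = 2.444e-05
20 log₁₀(2.444e-05) = -92.24 dB
∠(j240 + 1550) = arctan(240/1550) = 8.80°
∠(j240) = 90.00°
∠G(j240) = − (8.80° + 90.00°) = -98.80°

|G| = -92.2 dB, ∠G = -98.8°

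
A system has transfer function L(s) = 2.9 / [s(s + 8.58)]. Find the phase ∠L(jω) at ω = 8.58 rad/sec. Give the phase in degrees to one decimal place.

∠(j8.58 + 8.58) = arctan(8.58/8.58) = 45.00°
∠(j8.58) = 90.00°
∠L(j8.58) = − (45.00° + 90.00°) = -135.00°

-135.0°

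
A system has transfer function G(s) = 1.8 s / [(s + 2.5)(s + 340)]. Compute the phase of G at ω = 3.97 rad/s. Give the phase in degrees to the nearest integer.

32 deg

∠(j3.97) = 90.00°
∠(j3.97 + 2.5) = arctan(3.97/2.5) = 57.80°
∠(j3.97 + 340) = arctan(3.97/340) = 0.67°
∠G(j3.97) = 90.00° − (57.80° + 0.67°) = 31.53°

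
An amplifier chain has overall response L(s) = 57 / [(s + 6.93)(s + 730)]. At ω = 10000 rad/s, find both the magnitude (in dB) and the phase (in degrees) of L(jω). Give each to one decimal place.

|L| = -124.9 dB, ∠L = -175.8°

|j10000 + 6.93| = √(10000² + 6.93²) = 1e+04
|j10000 + 730| = √(10000² + 730²) = 1.003e+04
|L(j10000)| = 57 / (1e+04 × 1.003e+04) = 5.6849e-07
20 log₁₀(5.6849e-07) = -124.91 dB
∠(j10000 + 6.93) = arctan(10000/6.93) = 89.96°
∠(j10000 + 730) = arctan(10000/730) = 85.82°
∠L(j10000) = − (89.96° + 85.82°) = -175.79°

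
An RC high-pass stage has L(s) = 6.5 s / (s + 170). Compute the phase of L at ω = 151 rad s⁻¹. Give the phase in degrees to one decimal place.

∠(j151) = 90.00°
∠(j151 + 170) = arctan(151/170) = 41.61°
∠L(j151) = 90.00° − 41.61° = 48.39°

48.4°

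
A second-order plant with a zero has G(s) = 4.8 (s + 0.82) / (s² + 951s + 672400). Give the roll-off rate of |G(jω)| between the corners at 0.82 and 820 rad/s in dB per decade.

20 dB/decade

In this band the factors already past their corner are: zero at 0.82; net slope = 20 dB/decade.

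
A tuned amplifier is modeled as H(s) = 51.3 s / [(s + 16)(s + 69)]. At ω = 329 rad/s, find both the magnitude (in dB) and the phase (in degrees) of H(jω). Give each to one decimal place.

|j329| = 329
|j329 + 16| = √(329² + 16²) = 329.4
|j329 + 69| = √(329² + 69²) = 336.2
|H(j329)| = 51.3 × 329 / (329.4 × 336.2) = 0.15243
20 log₁₀(0.15243) = -16.34 dB
∠(j329) = 90.00°
∠(j329 + 16) = arctan(329/16) = 87.22°
∠(j329 + 69) = arctan(329/69) = 78.16°
∠H(j329) = 90.00° − (87.22° + 78.16°) = -75.37°

|H| = -16.3 dB, ∠H = -75.4°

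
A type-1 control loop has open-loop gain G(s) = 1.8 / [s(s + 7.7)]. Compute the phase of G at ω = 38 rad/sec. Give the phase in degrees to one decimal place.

∠(j38 + 7.7) = arctan(38/7.7) = 78.55°
∠(j38) = 90.00°
∠G(j38) = − (78.55° + 90.00°) = -168.55°

-168.5°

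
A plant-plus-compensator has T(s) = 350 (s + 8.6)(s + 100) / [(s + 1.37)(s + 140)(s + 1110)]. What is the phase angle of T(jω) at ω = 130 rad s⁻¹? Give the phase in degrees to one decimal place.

-0.3°

∠(j130 + 8.6) = arctan(130/8.6) = 86.22°
∠(j130 + 100) = arctan(130/100) = 52.43°
∠(j130 + 1.37) = arctan(130/1.37) = 89.40°
∠(j130 + 140) = arctan(130/140) = 42.88°
∠(j130 + 1110) = arctan(130/1110) = 6.68°
∠T(j130) = 86.22° + 52.43° − (89.40° + 42.88° + 6.68°) = -0.31°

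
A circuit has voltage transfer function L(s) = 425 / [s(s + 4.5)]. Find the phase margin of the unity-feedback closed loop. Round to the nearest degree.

12°

Gain crossover: |L(jω)| = 1 at ω ≈ 20.4 rad/s.
∠L(j20.4) = −90° − arctan(20.4/4.5) ≈ -167.54°
PM = 180° + (-167.54°) = 12.46°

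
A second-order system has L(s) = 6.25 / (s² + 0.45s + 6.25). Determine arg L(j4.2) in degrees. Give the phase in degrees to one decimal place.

-170.6°

∠[(j4.2)² + 0.45(j4.2) + 6.25] = ∠[-11.39 + j1.89] = 170.58°
∠L(j4.2) = −170.58° = -170.58°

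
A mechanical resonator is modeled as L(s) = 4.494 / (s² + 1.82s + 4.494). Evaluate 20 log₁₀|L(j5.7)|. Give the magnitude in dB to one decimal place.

|(j5.7)² + 1.82(j5.7) + 4.494| = |-27.996 + j10.374| = 29.86
|L(j5.7)| = 4.494 / 29.86 = 0.15052
20 log₁₀(0.15052) = -16.45 dB

-16.4 dB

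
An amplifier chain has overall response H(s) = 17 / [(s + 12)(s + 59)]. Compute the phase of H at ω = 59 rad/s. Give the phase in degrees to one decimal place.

∠(j59 + 12) = arctan(59/12) = 78.50°
∠(j59 + 59) = arctan(59/59) = 45.00°
∠H(j59) = − (78.50° + 45.00°) = -123.50°

-123.5 deg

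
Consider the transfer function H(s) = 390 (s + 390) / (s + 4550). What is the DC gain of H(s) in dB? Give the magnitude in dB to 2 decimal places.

30.48 dB

H(0) = 390 × 390 / 4550 = 33.429
20 log₁₀(33.429) = 30.482 dB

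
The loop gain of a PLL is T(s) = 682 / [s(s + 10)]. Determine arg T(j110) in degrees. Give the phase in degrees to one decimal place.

-174.8°

∠(j110 + 10) = arctan(110/10) = 84.81°
∠(j110) = 90.00°
∠T(j110) = − (84.81° + 90.00°) = -174.81°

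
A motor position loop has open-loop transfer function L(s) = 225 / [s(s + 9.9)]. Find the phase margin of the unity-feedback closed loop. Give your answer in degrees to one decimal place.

Gain crossover: |L(jω)| = 1 at ω ≈ 13.5 rad/s.
∠L(j13.5) = −90° − arctan(13.5/9.9) ≈ -143.67°
PM = 180° + (-143.67°) = 36.33°

36.3°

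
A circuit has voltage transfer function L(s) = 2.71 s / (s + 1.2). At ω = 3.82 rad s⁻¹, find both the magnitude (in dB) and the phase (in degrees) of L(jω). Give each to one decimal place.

|j3.82| = 3.82
|j3.82 + 1.2| = √(3.82² + 1.2²) = 4.004
|L(j3.82)| = 2.71 × 3.82 / 4.004 = 2.5854
20 log₁₀(2.5854) = 8.25 dB
∠(j3.82) = 90.00°
∠(j3.82 + 1.2) = arctan(3.82/1.2) = 72.56°
∠L(j3.82) = 90.00° − 72.56° = 17.44°

|L| = 8.3 dB, ∠L = 17.4°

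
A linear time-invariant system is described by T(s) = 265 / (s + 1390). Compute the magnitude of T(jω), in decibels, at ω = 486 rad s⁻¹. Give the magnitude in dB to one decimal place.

|j486 + 1390| = √(486² + 1390²) = 1473
|T(j486)| = 265 / 1473 = 0.17996
20 log₁₀(0.17996) = -14.90 dB

-14.9 dB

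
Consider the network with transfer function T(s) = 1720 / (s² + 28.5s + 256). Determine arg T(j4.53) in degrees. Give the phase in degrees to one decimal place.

∠[(j4.53)² + 28.5(j4.53) + 256] = ∠[235.48 + j129.11] = 28.73°
∠T(j4.53) = −28.73° = -28.73°

-28.7°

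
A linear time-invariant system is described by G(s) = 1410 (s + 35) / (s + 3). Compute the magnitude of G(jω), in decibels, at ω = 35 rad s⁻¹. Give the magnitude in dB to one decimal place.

66.0 dB

|j35 + 35| = √(35² + 35²) = 49.5
|j35 + 3| = √(35² + 3²) = 35.13
|G(j35)| = 1410 × 49.5 / 35.13 = 1986.8
20 log₁₀(1986.8) = 65.96 dB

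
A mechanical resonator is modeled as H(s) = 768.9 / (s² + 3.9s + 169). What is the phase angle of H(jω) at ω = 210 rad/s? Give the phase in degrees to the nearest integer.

∠[(j210)² + 3.9(j210) + 169] = ∠[-43931 + j819] = 178.93°
∠H(j210) = −178.93° = -178.93°

-179 deg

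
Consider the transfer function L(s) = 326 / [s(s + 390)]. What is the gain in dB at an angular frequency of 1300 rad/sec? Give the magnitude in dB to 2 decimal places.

-74.67 dB

|j1300 + 390| = √(1300² + 390²) = 1357
|j1300| = 1300
|L(j1300)| = 326 / (1357 × 1300) = 0.00018476
20 log₁₀(0.00018476) = -74.668 dB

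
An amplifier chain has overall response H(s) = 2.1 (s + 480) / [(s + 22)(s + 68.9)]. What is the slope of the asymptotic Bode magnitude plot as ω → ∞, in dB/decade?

With 1 zero and 2 poles, the high-frequency asymptotic slope is 20 × (1 − 2) = -20 dB/decade.

-20 dB/decade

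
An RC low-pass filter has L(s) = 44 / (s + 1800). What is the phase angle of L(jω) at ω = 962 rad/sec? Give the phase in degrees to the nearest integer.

∠(j962 + 1800) = arctan(962/1800) = 28.12°
∠L(j962) = −28.12° = -28.12°

-28°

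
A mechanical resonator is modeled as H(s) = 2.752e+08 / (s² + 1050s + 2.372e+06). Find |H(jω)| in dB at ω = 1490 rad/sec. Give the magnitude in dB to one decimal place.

44.9 dB

|(j1490)² + 1050(j1490) + 2.372e+06| = |1.519e+05 + j1.5645e+06| = 1.572e+06
|H(j1490)| = 2.752e+08 / 1.572e+06 = 175.08
20 log₁₀(175.08) = 44.86 dB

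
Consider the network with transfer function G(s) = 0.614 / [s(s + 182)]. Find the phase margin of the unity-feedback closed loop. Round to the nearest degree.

90°

Gain crossover: |G(jω)| = 1 at ω ≈ 0.00337 rad/s.
∠G(j0.00337) = −90° − arctan(0.00337/182) ≈ -90.00°
PM = 180° + (-90.00°) = 90.00°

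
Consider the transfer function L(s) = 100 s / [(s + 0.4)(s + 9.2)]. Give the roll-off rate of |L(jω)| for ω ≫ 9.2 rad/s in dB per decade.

With 1 zero and 2 poles, the high-frequency asymptotic slope is 20 × (1 − 2) = -20 dB/decade.

-20 dB/decade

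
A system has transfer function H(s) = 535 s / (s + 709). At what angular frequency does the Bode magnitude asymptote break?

The single real pole at s = −709 gives a corner at ω = 709 rad/sec.

709 rad/sec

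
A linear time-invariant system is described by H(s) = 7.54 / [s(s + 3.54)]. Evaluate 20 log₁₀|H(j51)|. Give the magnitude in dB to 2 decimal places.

-50.78 dB

|j51 + 3.54| = √(51² + 3.54²) = 51.12
|j51| = 51
|H(j51)| = 7.54 / (51.12 × 51) = 0.0028919
20 log₁₀(0.0028919) = -50.776 dB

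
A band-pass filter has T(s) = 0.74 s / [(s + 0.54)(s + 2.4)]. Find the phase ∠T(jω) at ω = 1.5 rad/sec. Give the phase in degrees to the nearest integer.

-12°

∠(j1.5) = 90.00°
∠(j1.5 + 0.54) = arctan(1.5/0.54) = 70.20°
∠(j1.5 + 2.4) = arctan(1.5/2.4) = 32.01°
∠T(j1.5) = 90.00° − (70.20° + 32.01°) = -12.21°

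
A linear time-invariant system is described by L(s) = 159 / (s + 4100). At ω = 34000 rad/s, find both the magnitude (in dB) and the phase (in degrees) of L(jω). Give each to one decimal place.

|L| = -46.7 dB, ∠L = -83.1 deg

|j34000 + 4100| = √(34000² + 4100²) = 3.425e+04
|L(j34000)| = 159 / 3.425e+04 = 0.0046428
20 log₁₀(0.0046428) = -46.66 dB
∠(j34000 + 4100) = arctan(34000/4100) = 83.12°
∠L(j34000) = −83.12° = -83.12°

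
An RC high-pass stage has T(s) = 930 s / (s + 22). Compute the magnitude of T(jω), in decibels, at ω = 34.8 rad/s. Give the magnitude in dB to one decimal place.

57.9 dB

|j34.8| = 34.8
|j34.8 + 22| = √(34.8² + 22²) = 41.17
|T(j34.8)| = 930 × 34.8 / 41.17 = 786.09
20 log₁₀(786.09) = 57.91 dB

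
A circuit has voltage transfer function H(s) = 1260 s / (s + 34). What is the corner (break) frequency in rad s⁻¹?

The single real pole at s = −34 gives a corner at ω = 34 rad s⁻¹.

34 rad s⁻¹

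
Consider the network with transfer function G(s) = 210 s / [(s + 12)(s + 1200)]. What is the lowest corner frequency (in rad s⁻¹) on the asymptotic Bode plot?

Break frequencies occur at each pole and zero magnitude: 12 rad s⁻¹, 1200 rad s⁻¹.
The lowest is 12 rad s⁻¹.

12 rad s⁻¹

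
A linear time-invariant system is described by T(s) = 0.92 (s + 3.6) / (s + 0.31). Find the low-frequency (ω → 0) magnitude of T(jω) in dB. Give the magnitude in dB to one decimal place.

20.6 dB

T(0) = 0.92 × 3.6 / 0.31 = 10.684
20 log₁₀(10.684) = 20.57 dB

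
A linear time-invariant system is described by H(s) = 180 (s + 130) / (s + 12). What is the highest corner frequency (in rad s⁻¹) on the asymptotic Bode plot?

Break frequencies occur at each pole and zero magnitude: 12 rad s⁻¹, 130 rad s⁻¹.
The highest is 130 rad s⁻¹.

130 rad s⁻¹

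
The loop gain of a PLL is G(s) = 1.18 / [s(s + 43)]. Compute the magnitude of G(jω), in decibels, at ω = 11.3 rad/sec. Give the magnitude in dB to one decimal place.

|j11.3 + 43| = √(11.3² + 43²) = 44.46
|j11.3| = 11.3
|G(j11.3)| = 1.18 / (44.46 × 11.3) = 0.0023487
20 log₁₀(0.0023487) = -52.58 dB

-52.6 dB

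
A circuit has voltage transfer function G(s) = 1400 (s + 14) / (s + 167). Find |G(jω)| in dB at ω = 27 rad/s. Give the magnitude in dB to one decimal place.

48.0 dB

|j27 + 14| = √(27² + 14²) = 30.41
|j27 + 167| = √(27² + 167²) = 169.2
|G(j27)| = 1400 × 30.41 / 169.2 = 251.7
20 log₁₀(251.7) = 48.02 dB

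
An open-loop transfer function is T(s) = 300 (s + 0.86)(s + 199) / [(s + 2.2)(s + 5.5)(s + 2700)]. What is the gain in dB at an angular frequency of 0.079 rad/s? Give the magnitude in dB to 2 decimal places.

|j0.079 + 0.86| = √(0.079² + 0.86²) = 0.8636
|j0.079 + 199| = √(0.079² + 199²) = 199
|j0.079 + 2.2| = √(0.079² + 2.2²) = 2.201
|j0.079 + 5.5| = √(0.079² + 5.5²) = 5.501
|j0.079 + 2700| = √(0.079² + 2700²) = 2700
|T(j0.079)| = 300 × 0.8636 × 199 / (2.201 × 5.501 × 2700) = 1.577
20 log₁₀(1.577) = 3.956 dB

3.96 dB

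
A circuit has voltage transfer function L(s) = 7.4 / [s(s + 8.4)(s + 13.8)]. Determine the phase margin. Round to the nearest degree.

Gain crossover: |L(jω)| = 1 at ω ≈ 0.0638 rad s⁻¹.
∠L(j0.0638) = −90° − arctan(0.0638/8.4) − arctan(0.0638/13.8) ≈ -90.70°
PM = 180° + (-90.70°) = 89.30°

89 deg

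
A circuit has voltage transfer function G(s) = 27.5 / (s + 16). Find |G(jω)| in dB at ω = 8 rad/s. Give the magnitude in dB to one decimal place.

|j8 + 16| = √(8² + 16²) = 17.89
|G(j8)| = 27.5 / 17.89 = 1.5373
20 log₁₀(1.5373) = 3.74 dB

3.7 dB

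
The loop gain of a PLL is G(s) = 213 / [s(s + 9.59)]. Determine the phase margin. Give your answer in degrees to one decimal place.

36.2°

Gain crossover: |G(jω)| = 1 at ω ≈ 13.1 rad/s.
∠G(j13.1) = −90° − arctan(13.1/9.59) ≈ -143.82°
PM = 180° + (-143.82°) = 36.18°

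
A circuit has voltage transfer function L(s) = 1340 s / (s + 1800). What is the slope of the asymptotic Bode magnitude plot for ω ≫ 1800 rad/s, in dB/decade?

With 1 zero and 1 pole, the high-frequency asymptotic slope is 20 × (1 − 1) = 0 dB/decade.

0 dB/decade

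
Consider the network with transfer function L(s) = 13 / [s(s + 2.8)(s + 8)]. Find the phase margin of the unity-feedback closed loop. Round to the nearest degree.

Gain crossover: |L(jω)| = 1 at ω ≈ 0.567 rad/s.
∠L(j0.567) = −90° − arctan(0.567/2.8) − arctan(0.567/8) ≈ -105.51°
PM = 180° + (-105.51°) = 74.49°

74°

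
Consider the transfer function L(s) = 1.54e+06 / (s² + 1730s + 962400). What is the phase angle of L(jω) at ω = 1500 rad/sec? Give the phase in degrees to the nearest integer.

∠[(j1500)² + 1730(j1500) + 962400] = ∠[-1.2876e+06 + j2.595e+06] = 116.39°
∠L(j1500) = −116.39° = -116.39°

-116 deg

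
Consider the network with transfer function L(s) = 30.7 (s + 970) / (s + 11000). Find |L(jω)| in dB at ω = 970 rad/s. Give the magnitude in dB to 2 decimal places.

11.63 dB

|j970 + 970| = √(970² + 970²) = 1372
|j970 + 11000| = √(970² + 11000²) = 1.104e+04
|L(j970)| = 30.7 × 1372 / 1.104e+04 = 3.8137
20 log₁₀(3.8137) = 11.627 dB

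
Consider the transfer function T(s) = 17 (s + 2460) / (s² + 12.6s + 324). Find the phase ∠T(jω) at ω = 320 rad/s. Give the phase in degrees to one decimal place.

-170.3 deg

∠(j320 + 2460) = arctan(320/2460) = 7.41°
∠[(j320)² + 12.6(j320) + 324] = ∠[-1.0208e+05 + j4032] = 177.74°
∠T(j320) = 7.41° − 177.74° = -170.33°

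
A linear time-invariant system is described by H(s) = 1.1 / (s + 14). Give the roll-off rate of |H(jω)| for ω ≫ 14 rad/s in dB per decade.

-20 dB/decade

With 0 zeros and 1 pole, the high-frequency asymptotic slope is 20 × (0 − 1) = -20 dB/decade.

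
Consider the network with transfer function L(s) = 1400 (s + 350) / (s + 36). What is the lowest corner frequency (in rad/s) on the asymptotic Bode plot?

36 rad/s

Break frequencies occur at each pole and zero magnitude: 36 rad/s, 350 rad/s.
The lowest is 36 rad/s.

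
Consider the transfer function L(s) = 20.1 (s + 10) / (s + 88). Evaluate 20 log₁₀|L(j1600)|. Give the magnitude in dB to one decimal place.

|j1600 + 10| = √(1600² + 10²) = 1600
|j1600 + 88| = √(1600² + 88²) = 1602
|L(j1600)| = 20.1 × 1600 / 1602 = 20.07
20 log₁₀(20.07) = 26.05 dB

26.1 dB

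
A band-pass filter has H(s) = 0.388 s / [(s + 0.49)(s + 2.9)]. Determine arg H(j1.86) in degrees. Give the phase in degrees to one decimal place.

∠(j1.86) = 90.00°
∠(j1.86 + 0.49) = arctan(1.86/0.49) = 75.24°
∠(j1.86 + 2.9) = arctan(1.86/2.9) = 32.68°
∠H(j1.86) = 90.00° − (75.24° + 32.68°) = -17.92°

-17.9 deg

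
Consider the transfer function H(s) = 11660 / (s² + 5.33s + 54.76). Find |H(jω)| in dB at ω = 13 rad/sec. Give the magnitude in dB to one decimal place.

|(j13)² + 5.33(j13) + 54.76| = |-114.24 + j69.29| = 133.6
|H(j13)| = 11660 / 133.6 = 87.268
20 log₁₀(87.268) = 38.82 dB

38.8 dB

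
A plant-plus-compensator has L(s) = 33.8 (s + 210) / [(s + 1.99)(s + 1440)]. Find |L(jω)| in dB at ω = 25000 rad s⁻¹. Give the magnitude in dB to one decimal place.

|j25000 + 210| = √(25000² + 210²) = 2.5e+04
|j25000 + 1.99| = √(25000² + 1.99²) = 2.5e+04
|j25000 + 1440| = √(25000² + 1440²) = 2.504e+04
|L(j25000)| = 33.8 × 2.5e+04 / (2.5e+04 × 2.504e+04) = 0.0013498
20 log₁₀(0.0013498) = -57.39 dB

-57.4 dB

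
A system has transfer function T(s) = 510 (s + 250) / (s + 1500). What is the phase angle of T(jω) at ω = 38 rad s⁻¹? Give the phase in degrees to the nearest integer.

∠(j38 + 250) = arctan(38/250) = 8.64°
∠(j38 + 1500) = arctan(38/1500) = 1.45°
∠T(j38) = 8.64° − 1.45° = 7.19°

7°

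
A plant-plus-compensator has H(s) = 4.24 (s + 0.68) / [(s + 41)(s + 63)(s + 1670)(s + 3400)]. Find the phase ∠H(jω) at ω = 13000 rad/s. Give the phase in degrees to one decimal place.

∠(j13000 + 0.68) = arctan(13000/0.68) = 90.00°
∠(j13000 + 41) = arctan(13000/41) = 89.82°
∠(j13000 + 63) = arctan(13000/63) = 89.72°
∠(j13000 + 1670) = arctan(13000/1670) = 82.68°
∠(j13000 + 3400) = arctan(13000/3400) = 75.34°
∠H(j13000) = 90.00° − (89.82° + 89.72° + 82.68° + 75.34°) = -247.57°

-247.6°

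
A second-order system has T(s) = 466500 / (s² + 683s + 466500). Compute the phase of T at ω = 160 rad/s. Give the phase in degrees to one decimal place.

∠[(j160)² + 683(j160) + 466500] = ∠[4.409e+05 + j1.0928e+05] = 13.92°
∠T(j160) = −13.92° = -13.92°

-13.9°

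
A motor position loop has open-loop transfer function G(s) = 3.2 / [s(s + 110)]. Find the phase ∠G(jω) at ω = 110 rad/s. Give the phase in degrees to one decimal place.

∠(j110 + 110) = arctan(110/110) = 45.00°
∠(j110) = 90.00°
∠G(j110) = − (45.00° + 90.00°) = -135.00°

-135.0 deg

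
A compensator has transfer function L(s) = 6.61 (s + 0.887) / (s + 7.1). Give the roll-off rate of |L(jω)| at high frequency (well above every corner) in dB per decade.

With 1 zero and 1 pole, the high-frequency asymptotic slope is 20 × (1 − 1) = 0 dB/decade.

0 dB/decade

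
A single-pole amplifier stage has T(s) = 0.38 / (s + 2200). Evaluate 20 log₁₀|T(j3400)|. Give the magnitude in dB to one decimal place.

-80.6 dB

|j3400 + 2200| = √(3400² + 2200²) = 4050
|T(j3400)| = 0.38 / 4050 = 9.3834e-05
20 log₁₀(9.3834e-05) = -80.55 dB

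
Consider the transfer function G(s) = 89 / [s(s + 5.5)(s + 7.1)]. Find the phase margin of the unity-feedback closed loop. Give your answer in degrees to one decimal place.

Gain crossover: |G(jω)| = 1 at ω ≈ 2.05 rad/sec.
∠G(j2.05) = −90° − arctan(2.05/5.5) − arctan(2.05/7.1) ≈ -126.57°
PM = 180° + (-126.57°) = 53.43°

53.4°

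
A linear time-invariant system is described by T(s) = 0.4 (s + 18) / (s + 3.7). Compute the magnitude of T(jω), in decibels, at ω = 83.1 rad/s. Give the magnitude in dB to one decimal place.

|j83.1 + 18| = √(83.1² + 18²) = 85.03
|j83.1 + 3.7| = √(83.1² + 3.7²) = 83.18
|T(j83.1)| = 0.4 × 85.03 / 83.18 = 0.40887
20 log₁₀(0.40887) = -7.77 dB

-7.8 dB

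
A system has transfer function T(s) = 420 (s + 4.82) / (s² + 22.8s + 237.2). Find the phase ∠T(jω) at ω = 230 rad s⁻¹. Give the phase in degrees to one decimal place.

-85.5°

∠(j230 + 4.82) = arctan(230/4.82) = 88.80°
∠[(j230)² + 22.8(j230) + 237.2] = ∠[-52663 + j5244] = 174.31°
∠T(j230) = 88.80° − 174.31° = -85.51°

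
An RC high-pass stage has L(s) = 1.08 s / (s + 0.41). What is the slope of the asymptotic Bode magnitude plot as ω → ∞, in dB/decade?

With 1 zero and 1 pole, the high-frequency asymptotic slope is 20 × (1 − 1) = 0 dB/decade.

0 dB/decade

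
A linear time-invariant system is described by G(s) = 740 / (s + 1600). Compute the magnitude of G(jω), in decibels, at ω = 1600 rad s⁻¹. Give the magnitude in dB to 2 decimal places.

|j1600 + 1600| = √(1600² + 1600²) = 2263
|G(j1600)| = 740 / 2263 = 0.32704
20 log₁₀(0.32704) = -9.708 dB

-9.71 dB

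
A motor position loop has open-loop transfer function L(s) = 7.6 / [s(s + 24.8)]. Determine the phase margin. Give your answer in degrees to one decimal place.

89.3 deg

Gain crossover: |L(jω)| = 1 at ω ≈ 0.306 rad/sec.
∠L(j0.306) = −90° − arctan(0.306/24.8) ≈ -90.71°
PM = 180° + (-90.71°) = 89.29°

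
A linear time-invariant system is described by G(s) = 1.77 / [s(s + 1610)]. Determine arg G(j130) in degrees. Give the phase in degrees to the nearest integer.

-95°

∠(j130 + 1610) = arctan(130/1610) = 4.62°
∠(j130) = 90.00°
∠G(j130) = − (4.62° + 90.00°) = -94.62°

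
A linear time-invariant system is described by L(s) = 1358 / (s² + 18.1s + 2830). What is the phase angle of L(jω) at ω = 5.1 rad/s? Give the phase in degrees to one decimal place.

-1.9°

∠[(j5.1)² + 18.1(j5.1) + 2830] = ∠[2804 + j92.31] = 1.89°
∠L(j5.1) = −1.89° = -1.89°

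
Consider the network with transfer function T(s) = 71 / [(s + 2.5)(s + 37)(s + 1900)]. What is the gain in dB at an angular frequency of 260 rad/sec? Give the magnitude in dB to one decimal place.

|j260 + 2.5| = √(260² + 2.5²) = 260
|j260 + 37| = √(260² + 37²) = 262.6
|j260 + 1900| = √(260² + 1900²) = 1918
|T(j260)| = 71 / (260 × 262.6 × 1918) = 5.422e-07
20 log₁₀(5.422e-07) = -125.32 dB

-125.3 dB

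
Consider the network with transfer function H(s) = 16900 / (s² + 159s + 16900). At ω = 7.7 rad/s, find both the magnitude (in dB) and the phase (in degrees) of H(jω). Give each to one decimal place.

|H| = 0.0 dB, ∠H = -4.2°

|(j7.7)² + 159(j7.7) + 16900| = |16841 + j1224.3| = 1.689e+04
|H(j7.7)| = 16900 / 1.689e+04 = 1.0009
20 log₁₀(1.0009) = 0.01 dB
∠[(j7.7)² + 159(j7.7) + 16900] = ∠[16841 + j1224.3] = 4.16°
∠H(j7.7) = −4.16° = -4.16°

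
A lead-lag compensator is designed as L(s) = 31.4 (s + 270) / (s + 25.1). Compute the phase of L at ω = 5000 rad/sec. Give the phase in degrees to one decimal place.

-2.8 deg

∠(j5000 + 270) = arctan(5000/270) = 86.91°
∠(j5000 + 25.1) = arctan(5000/25.1) = 89.71°
∠L(j5000) = 86.91° − 89.71° = -2.80°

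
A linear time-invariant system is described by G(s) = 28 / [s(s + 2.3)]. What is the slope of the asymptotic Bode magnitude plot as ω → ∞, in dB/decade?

With 0 zeros and 2 poles, the high-frequency asymptotic slope is 20 × (0 − 2) = -40 dB/decade.

-40 dB/decade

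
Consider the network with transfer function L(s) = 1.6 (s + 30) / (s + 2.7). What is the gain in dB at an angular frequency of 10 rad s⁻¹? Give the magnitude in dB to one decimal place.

|j10 + 30| = √(10² + 30²) = 31.62
|j10 + 2.7| = √(10² + 2.7²) = 10.36
|L(j10)| = 1.6 × 31.62 / 10.36 = 4.8847
20 log₁₀(4.8847) = 13.78 dB

13.8 dB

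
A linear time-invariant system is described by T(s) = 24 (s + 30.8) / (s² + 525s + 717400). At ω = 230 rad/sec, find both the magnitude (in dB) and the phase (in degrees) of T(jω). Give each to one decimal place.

|T| = -41.7 dB, ∠T = 72.1 deg

|j230 + 30.8| = √(230² + 30.8²) = 232.1
|(j230)² + 525(j230) + 717400| = |6.645e+05 + j1.2075e+05| = 6.754e+05
|T(j230)| = 24 × 232.1 / 6.754e+05 = 0.0082461
20 log₁₀(0.0082461) = -41.68 dB
∠(j230 + 30.8) = arctan(230/30.8) = 82.37°
∠[(j230)² + 525(j230) + 717400] = ∠[6.645e+05 + j1.2075e+05] = 10.30°
∠T(j230) = 82.37° − 10.30° = 72.07°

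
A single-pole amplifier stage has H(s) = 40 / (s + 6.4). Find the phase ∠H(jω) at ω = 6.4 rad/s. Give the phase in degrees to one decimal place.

-45.0°

∠(j6.4 + 6.4) = arctan(6.4/6.4) = 45.00°
∠H(j6.4) = −45.00° = -45.00°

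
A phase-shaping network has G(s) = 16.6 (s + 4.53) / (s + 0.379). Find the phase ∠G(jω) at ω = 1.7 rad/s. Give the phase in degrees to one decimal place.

∠(j1.7 + 4.53) = arctan(1.7/4.53) = 20.57°
∠(j1.7 + 0.379) = arctan(1.7/0.379) = 77.43°
∠G(j1.7) = 20.57° − 77.43° = -56.86°

-56.9°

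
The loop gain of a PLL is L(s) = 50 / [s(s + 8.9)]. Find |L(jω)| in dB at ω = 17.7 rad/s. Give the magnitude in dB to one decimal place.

|j17.7 + 8.9| = √(17.7² + 8.9²) = 19.81
|j17.7| = 17.7
|L(j17.7)| = 50 / (19.81 × 17.7) = 0.14259
20 log₁₀(0.14259) = -16.92 dB

-16.9 dB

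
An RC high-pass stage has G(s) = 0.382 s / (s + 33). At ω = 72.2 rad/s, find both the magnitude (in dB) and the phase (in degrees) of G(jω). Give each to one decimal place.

|G| = -9.2 dB, ∠G = 24.6°

|j72.2| = 72.2
|j72.2 + 33| = √(72.2² + 33²) = 79.38
|G(j72.2)| = 0.382 × 72.2 / 79.38 = 0.34743
20 log₁₀(0.34743) = -9.18 dB
∠(j72.2) = 90.00°
∠(j72.2 + 33) = arctan(72.2/33) = 65.44°
∠G(j72.2) = 90.00° − 65.44° = 24.56°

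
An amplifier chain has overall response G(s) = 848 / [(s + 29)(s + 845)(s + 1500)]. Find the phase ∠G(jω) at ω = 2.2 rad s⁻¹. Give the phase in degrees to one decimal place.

-4.6 deg

∠(j2.2 + 29) = arctan(2.2/29) = 4.34°
∠(j2.2 + 845) = arctan(2.2/845) = 0.15°
∠(j2.2 + 1500) = arctan(2.2/1500) = 0.08°
∠G(j2.2) = − (4.34° + 0.15° + 0.08°) = -4.57°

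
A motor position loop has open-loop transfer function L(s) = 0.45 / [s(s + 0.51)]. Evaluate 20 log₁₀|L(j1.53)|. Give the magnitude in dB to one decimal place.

-14.8 dB

|j1.53 + 0.51| = √(1.53² + 0.51²) = 1.613
|j1.53| = 1.53
|L(j1.53)| = 0.45 / (1.613 × 1.53) = 0.18237
20 log₁₀(0.18237) = -14.78 dB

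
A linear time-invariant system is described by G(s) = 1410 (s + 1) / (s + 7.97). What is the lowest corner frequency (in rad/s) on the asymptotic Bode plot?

Break frequencies occur at each pole and zero magnitude: 1 rad/s, 7.97 rad/s.
The lowest is 1 rad/s.

1 rad/s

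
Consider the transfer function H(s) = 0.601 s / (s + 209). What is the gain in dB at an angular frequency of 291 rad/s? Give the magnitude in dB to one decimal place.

|j291| = 291
|j291 + 209| = √(291² + 209²) = 358.3
|H(j291)| = 0.601 × 291 / 358.3 = 0.48815
20 log₁₀(0.48815) = -6.23 dB

-6.2 dB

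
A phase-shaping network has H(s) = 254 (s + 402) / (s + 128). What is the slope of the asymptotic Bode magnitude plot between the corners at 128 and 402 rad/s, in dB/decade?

-20 dB/decade

In this band the factors already past their corner are: pole at 128; net slope = -20 dB/decade.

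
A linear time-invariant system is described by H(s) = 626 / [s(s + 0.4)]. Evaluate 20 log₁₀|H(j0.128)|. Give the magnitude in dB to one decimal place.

81.3 dB

|j0.128 + 0.4| = √(0.128² + 0.4²) = 0.42
|j0.128| = 0.128
|H(j0.128)| = 626 / (0.42 × 0.128) = 11645
20 log₁₀(11645) = 81.32 dB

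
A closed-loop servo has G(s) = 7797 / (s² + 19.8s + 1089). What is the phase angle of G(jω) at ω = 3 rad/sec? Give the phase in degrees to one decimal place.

∠[(j3)² + 19.8(j3) + 1089] = ∠[1080 + j59.4] = 3.15°
∠G(j3) = −3.15° = -3.15°

-3.1 deg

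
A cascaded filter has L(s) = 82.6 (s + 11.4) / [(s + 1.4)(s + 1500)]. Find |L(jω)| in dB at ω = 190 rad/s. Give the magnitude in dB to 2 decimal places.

|j190 + 11.4| = √(190² + 11.4²) = 190.3
|j190 + 1.4| = √(190² + 1.4²) = 190
|j190 + 1500| = √(190² + 1500²) = 1512
|L(j190)| = 82.6 × 190.3 / (190 × 1512) = 0.054727
20 log₁₀(0.054727) = -25.236 dB

-25.24 dB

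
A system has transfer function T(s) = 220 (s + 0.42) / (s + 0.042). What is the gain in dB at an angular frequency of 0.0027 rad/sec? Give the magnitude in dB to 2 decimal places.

66.83 dB

|j0.0027 + 0.42| = √(0.0027² + 0.42²) = 0.42
|j0.0027 + 0.042| = √(0.0027² + 0.042²) = 0.04209
|T(j0.0027)| = 220 × 0.42 / 0.04209 = 2195.5
20 log₁₀(2195.5) = 66.831 dB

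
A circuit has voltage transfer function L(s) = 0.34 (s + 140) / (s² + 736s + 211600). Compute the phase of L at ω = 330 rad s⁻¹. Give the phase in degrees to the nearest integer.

∠(j330 + 140) = arctan(330/140) = 67.01°
∠[(j330)² + 736(j330) + 211600] = ∠[1.027e+05 + j2.4288e+05] = 67.08°
∠L(j330) = 67.01° − 67.08° = -0.07°

-0°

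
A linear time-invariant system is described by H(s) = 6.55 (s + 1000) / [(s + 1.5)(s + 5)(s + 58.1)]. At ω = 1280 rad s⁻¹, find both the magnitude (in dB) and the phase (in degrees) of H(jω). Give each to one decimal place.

|H| = -105.9 dB, ∠H = -215.1°

|j1280 + 1000| = √(1280² + 1000²) = 1624
|j1280 + 1.5| = √(1280² + 1.5²) = 1280
|j1280 + 5| = √(1280² + 5²) = 1280
|j1280 + 58.1| = √(1280² + 58.1²) = 1281
|H(j1280)| = 6.55 × 1624 / (1280 × 1280 × 1281) = 5.0679e-06
20 log₁₀(5.0679e-06) = -105.90 dB
∠(j1280 + 1000) = arctan(1280/1000) = 52.00°
∠(j1280 + 1.5) = arctan(1280/1.5) = 89.93°
∠(j1280 + 5) = arctan(1280/5) = 89.78°
∠(j1280 + 58.1) = arctan(1280/58.1) = 87.40°
∠H(j1280) = 52.00° − (89.93° + 89.78° + 87.40°) = -215.11°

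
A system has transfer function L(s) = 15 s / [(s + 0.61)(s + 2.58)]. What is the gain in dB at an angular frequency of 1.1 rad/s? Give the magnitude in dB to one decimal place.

|j1.1| = 1.1
|j1.1 + 0.61| = √(1.1² + 0.61²) = 1.258
|j1.1 + 2.58| = √(1.1² + 2.58²) = 2.805
|L(j1.1)| = 15 × 1.1 / (1.258 × 2.805) = 4.6771
20 log₁₀(4.6771) = 13.40 dB

13.4 dB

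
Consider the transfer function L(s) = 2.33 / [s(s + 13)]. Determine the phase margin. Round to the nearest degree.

Gain crossover: |L(jω)| = 1 at ω ≈ 0.179 rad/s.
∠L(j0.179) = −90° − arctan(0.179/13) ≈ -90.79°
PM = 180° + (-90.79°) = 89.21°

89°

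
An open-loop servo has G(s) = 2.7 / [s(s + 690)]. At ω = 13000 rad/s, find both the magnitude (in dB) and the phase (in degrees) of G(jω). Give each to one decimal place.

|G| = -155.9 dB, ∠G = -177.0 deg

|j13000 + 690| = √(13000² + 690²) = 1.302e+04
|j13000| = 1.3e+04
|G(j13000)| = 2.7 / (1.302e+04 × 1.3e+04) = 1.5954e-08
20 log₁₀(1.5954e-08) = -155.94 dB
∠(j13000 + 690) = arctan(13000/690) = 86.96°
∠(j13000) = 90.00°
∠G(j13000) = − (86.96° + 90.00°) = -176.96°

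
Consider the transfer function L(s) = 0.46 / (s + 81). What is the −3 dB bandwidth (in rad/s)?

81 rad/s

For a single-pole low-pass, the −3 dB point is at the pole: ω = 81 rad/s.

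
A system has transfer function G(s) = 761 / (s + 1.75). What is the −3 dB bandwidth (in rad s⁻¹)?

1.75 rad s⁻¹

For a single-pole low-pass, the −3 dB point is at the pole: ω = 1.75 rad s⁻¹.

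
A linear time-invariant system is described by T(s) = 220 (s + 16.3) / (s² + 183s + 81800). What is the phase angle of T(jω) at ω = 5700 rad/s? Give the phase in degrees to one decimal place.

-88.3°

∠(j5700 + 16.3) = arctan(5700/16.3) = 89.84°
∠[(j5700)² + 183(j5700) + 81800] = ∠[-3.2408e+07 + j1.0431e+06] = 178.16°
∠T(j5700) = 89.84° − 178.16° = -88.32°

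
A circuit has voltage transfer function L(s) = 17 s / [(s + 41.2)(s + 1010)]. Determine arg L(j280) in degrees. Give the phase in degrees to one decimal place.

-7.1°

∠(j280) = 90.00°
∠(j280 + 41.2) = arctan(280/41.2) = 81.63°
∠(j280 + 1010) = arctan(280/1010) = 15.49°
∠L(j280) = 90.00° − (81.63° + 15.49°) = -7.12°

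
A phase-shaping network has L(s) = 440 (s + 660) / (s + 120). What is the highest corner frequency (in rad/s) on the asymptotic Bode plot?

660 rad/s

Break frequencies occur at each pole and zero magnitude: 120 rad/s, 660 rad/s.
The highest is 660 rad/s.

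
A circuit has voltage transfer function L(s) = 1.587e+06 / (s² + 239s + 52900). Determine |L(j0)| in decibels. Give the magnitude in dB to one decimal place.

L(0) = 1.587e+06 / 52900 = 30
20 log₁₀(30) = 29.54 dB

29.5 dB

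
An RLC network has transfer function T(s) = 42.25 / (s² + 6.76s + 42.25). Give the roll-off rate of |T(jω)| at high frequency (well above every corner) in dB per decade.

-40 dB/decade

With 0 zeros and 2 poles, the high-frequency asymptotic slope is 20 × (0 − 2) = -40 dB/decade.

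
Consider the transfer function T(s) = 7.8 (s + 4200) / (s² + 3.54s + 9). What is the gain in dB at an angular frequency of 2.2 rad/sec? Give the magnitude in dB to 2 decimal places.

|j2.2 + 4200| = √(2.2² + 4200²) = 4200
|(j2.2)² + 3.54(j2.2) + 9| = |4.16 + j7.788| = 8.829
|T(j2.2)| = 7.8 × 4200 / 8.829 = 3710.3
20 log₁₀(3710.3) = 71.388 dB

71.39 dB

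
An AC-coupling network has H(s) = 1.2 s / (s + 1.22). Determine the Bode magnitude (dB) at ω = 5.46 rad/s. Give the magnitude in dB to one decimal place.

1.4 dB

|j5.46| = 5.46
|j5.46 + 1.22| = √(5.46² + 1.22²) = 5.595
|H(j5.46)| = 1.2 × 5.46 / 5.595 = 1.1711
20 log₁₀(1.1711) = 1.37 dB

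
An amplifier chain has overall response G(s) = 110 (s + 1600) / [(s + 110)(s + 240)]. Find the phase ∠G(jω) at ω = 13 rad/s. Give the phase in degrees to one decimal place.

∠(j13 + 1600) = arctan(13/1600) = 0.47°
∠(j13 + 110) = arctan(13/110) = 6.74°
∠(j13 + 240) = arctan(13/240) = 3.10°
∠G(j13) = 0.47° − (6.74° + 3.10°) = -9.38°

-9.4°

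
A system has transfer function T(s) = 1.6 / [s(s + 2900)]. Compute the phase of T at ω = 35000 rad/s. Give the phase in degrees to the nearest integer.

∠(j35000 + 2900) = arctan(35000/2900) = 85.26°
∠(j35000) = 90.00°
∠T(j35000) = − (85.26° + 90.00°) = -175.26°

-175°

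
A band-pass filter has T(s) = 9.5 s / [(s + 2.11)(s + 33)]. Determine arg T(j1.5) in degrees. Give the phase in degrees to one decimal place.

52.0°

∠(j1.5) = 90.00°
∠(j1.5 + 2.11) = arctan(1.5/2.11) = 35.41°
∠(j1.5 + 33) = arctan(1.5/33) = 2.60°
∠T(j1.5) = 90.00° − (35.41° + 2.60°) = 51.99°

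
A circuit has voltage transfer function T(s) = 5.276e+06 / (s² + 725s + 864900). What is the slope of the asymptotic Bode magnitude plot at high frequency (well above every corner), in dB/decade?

-40 dB/decade

With 0 zeros and 2 poles, the high-frequency asymptotic slope is 20 × (0 − 2) = -40 dB/decade.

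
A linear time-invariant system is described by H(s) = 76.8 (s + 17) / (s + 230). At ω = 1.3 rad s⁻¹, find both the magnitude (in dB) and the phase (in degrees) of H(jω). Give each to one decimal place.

|j1.3 + 17| = √(1.3² + 17²) = 17.05
|j1.3 + 230| = √(1.3² + 230²) = 230
|H(j1.3)| = 76.8 × 17.05 / 230 = 5.693
20 log₁₀(5.693) = 15.11 dB
∠(j1.3 + 17) = arctan(1.3/17) = 4.37°
∠(j1.3 + 230) = arctan(1.3/230) = 0.32°
∠H(j1.3) = 4.37° − 0.32° = 4.05°

|H| = 15.1 dB, ∠H = 4.0 deg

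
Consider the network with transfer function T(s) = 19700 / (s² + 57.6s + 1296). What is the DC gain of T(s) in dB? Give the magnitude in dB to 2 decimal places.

T(0) = 19700 / 1296 = 15.201
20 log₁₀(15.201) = 23.637 dB

23.64 dB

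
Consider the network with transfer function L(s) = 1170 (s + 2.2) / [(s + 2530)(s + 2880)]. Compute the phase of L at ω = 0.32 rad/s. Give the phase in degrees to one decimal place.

8.3°

∠(j0.32 + 2.2) = arctan(0.32/2.2) = 8.28°
∠(j0.32 + 2530) = arctan(0.32/2530) = 0.01°
∠(j0.32 + 2880) = arctan(0.32/2880) = 0.01°
∠L(j0.32) = 8.28° − (0.01° + 0.01°) = 8.26°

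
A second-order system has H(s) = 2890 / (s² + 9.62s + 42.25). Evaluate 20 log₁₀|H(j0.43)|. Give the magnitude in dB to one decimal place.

36.7 dB

|(j0.43)² + 9.62(j0.43) + 42.25| = |42.065 + j4.1366| = 42.27
|H(j0.43)| = 2890 / 42.27 = 68.373
20 log₁₀(68.373) = 36.70 dB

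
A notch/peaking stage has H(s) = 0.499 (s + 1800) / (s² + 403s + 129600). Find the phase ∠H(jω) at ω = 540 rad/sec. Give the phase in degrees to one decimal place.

∠(j540 + 1800) = arctan(540/1800) = 16.70°
∠[(j540)² + 403(j540) + 129600] = ∠[-1.62e+05 + j2.1762e+05] = 126.66°
∠H(j540) = 16.70° − 126.66° = -109.97°

-110.0°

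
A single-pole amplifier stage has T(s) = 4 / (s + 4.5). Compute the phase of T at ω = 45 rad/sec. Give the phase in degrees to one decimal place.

∠(j45 + 4.5) = arctan(45/4.5) = 84.29°
∠T(j45) = −84.29° = -84.29°

-84.3 deg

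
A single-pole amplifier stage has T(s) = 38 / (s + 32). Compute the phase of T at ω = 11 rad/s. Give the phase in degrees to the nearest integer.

-19°

∠(j11 + 32) = arctan(11/32) = 18.97°
∠T(j11) = −18.97° = -18.97°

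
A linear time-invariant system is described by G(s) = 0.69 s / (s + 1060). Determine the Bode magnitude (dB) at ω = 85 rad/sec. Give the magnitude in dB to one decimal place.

-25.2 dB

|j85| = 85
|j85 + 1060| = √(85² + 1060²) = 1063
|G(j85)| = 0.69 × 85 / 1063 = 0.055153
20 log₁₀(0.055153) = -25.17 dB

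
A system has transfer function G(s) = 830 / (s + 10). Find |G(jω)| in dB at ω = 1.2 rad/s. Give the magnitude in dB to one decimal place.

38.3 dB

|j1.2 + 10| = √(1.2² + 10²) = 10.07
|G(j1.2)| = 830 / 10.07 = 82.409
20 log₁₀(82.409) = 38.32 dB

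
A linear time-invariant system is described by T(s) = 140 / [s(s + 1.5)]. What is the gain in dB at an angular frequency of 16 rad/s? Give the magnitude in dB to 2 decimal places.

|j16 + 1.5| = √(16² + 1.5²) = 16.07
|j16| = 16
|T(j16)| = 140 / (16.07 × 16) = 0.54449
20 log₁₀(0.54449) = -5.280 dB

-5.28 dB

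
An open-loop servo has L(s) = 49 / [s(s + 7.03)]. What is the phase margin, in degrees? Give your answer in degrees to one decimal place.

52.0 deg

Gain crossover: |L(jω)| = 1 at ω ≈ 5.49 rad/s.
∠L(j5.49) = −90° − arctan(5.49/7.03) ≈ -128.00°
PM = 180° + (-128.00°) = 52.00°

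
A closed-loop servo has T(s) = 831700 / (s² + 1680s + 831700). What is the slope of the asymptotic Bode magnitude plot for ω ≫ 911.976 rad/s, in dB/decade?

With 0 zeros and 2 poles, the high-frequency asymptotic slope is 20 × (0 − 2) = -40 dB/decade.

-40 dB/decade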